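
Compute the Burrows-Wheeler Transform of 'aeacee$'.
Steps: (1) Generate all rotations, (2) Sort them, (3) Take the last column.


Rotations (sorted):
  0: $aeacee -> last char: e
  1: acee$ae -> last char: e
  2: aeacee$ -> last char: $
  3: cee$aea -> last char: a
  4: e$aeace -> last char: e
  5: eacee$a -> last char: a
  6: ee$aeac -> last char: c


BWT = ee$aeac


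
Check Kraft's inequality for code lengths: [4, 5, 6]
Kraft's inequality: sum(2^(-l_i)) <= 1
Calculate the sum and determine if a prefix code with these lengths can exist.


Sum = 2^(-4) + 2^(-5) + 2^(-6)
    = 0.0625 + 0.03125 + 0.015625
    = 7/64 = 0.109375
Since 0.109375 <= 1, Kraft's inequality IS satisfied.
A prefix code with these lengths CAN exist.

Kraft sum = 0.109375. Satisfied.


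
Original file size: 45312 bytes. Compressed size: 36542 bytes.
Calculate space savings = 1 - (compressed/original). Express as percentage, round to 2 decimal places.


ratio = compressed/original = 36542/45312 = 0.806453
savings = 1 - ratio = 1 - 0.806453 = 0.193547
as a percentage: 0.193547 * 100 = 19.35%

Space savings = 1 - 36542/45312 = 19.35%


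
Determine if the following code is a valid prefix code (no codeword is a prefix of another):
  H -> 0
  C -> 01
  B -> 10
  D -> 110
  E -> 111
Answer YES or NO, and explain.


Checking each pair (does one codeword prefix another?):
  H='0' vs C='01': prefix -- VIOLATION

NO -- this is NOT a valid prefix code. H (0) is a prefix of C (01).


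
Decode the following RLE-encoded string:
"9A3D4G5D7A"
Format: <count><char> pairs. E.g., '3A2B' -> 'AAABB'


Expanding each <count><char> pair:
  9A -> 'AAAAAAAAA'
  3D -> 'DDD'
  4G -> 'GGGG'
  5D -> 'DDDDD'
  7A -> 'AAAAAAA'

Decoded = AAAAAAAAADDDGGGGDDDDDAAAAAAA


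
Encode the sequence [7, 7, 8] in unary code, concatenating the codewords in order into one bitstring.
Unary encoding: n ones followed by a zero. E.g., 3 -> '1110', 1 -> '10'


Encode each number as n ones followed by a terminating 0:
  7 -> 11111110 (8 bits)
  7 -> 11111110 (8 bits)
  8 -> 111111110 (9 bits)
Total length = 8 + 8 + 9 = 25 bits.

Unary([7, 7, 8]) = 1111111011111110111111110 (25 bits)


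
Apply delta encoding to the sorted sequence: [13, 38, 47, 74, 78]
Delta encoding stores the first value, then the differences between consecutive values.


First value: 13
Deltas:
  38 - 13 = 25
  47 - 38 = 9
  74 - 47 = 27
  78 - 74 = 4


Delta encoded: [13, 25, 9, 27, 4]


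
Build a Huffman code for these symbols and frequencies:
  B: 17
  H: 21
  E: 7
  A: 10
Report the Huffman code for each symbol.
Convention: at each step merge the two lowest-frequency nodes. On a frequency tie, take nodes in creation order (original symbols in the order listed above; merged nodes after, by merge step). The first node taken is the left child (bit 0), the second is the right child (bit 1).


Huffman tree construction:
Step 1: Merge E(7) + A(10) = 17
Step 2: Merge B(17) + (E+A)(17) = 34
Step 3: Merge H(21) + (B+(E+A))(34) = 55
Read each symbol's code off the tree from the root (left child = 0, right child = 1).

Codes:
  B: 10 (length 2)
  H: 0 (length 1)
  E: 110 (length 3)
  A: 111 (length 3)
Average code length: 106/55 = 1.9273 bits/symbol


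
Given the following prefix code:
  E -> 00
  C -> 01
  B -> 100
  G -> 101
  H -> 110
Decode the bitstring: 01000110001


Decoding step by step:
Bits 01 -> C
Bits 00 -> E
Bits 01 -> C
Bits 100 -> B
Bits 01 -> C


Decoded message: CECBC


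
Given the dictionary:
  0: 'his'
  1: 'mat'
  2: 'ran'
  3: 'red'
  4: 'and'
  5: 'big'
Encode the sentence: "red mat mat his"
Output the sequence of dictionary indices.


Look up each word in the dictionary:
  'red' -> 3
  'mat' -> 1
  'mat' -> 1
  'his' -> 0

Encoded: [3, 1, 1, 0]


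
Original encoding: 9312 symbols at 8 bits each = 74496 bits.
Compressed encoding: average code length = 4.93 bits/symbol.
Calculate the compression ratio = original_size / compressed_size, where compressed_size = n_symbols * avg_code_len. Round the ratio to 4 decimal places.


original_size = n_symbols * orig_bits = 9312 * 8 = 74496 bits
compressed_size = n_symbols * avg_code_len = 9312 * 4.93 = 45908.16 bits
ratio = original_size / compressed_size = 74496 / 45908.16 = 1.6227

Compression ratio = 1.6227


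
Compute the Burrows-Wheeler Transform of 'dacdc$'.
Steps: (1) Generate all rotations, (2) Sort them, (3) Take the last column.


Rotations (sorted):
  0: $dacdc -> last char: c
  1: acdc$d -> last char: d
  2: c$dacd -> last char: d
  3: cdc$da -> last char: a
  4: dacdc$ -> last char: $
  5: dc$dac -> last char: c


BWT = cdda$c


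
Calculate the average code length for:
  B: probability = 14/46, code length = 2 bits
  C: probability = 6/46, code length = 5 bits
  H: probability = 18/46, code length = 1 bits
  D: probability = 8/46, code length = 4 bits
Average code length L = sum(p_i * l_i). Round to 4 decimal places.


Weighted contributions p_i * l_i:
  B: (14/46) * 2 = 28/46
  C: (6/46) * 5 = 30/46
  H: (18/46) * 1 = 18/46
  D: (8/46) * 4 = 32/46
Sum = (28 + 30 + 18 + 32)/46 = 108/46

L = 108/46 = 2.3478 bits/symbol


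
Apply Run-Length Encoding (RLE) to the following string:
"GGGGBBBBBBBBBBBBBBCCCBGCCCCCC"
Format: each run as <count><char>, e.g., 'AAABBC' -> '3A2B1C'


Scanning runs left to right:
  i=0: run of 'G' x 4 -> '4G'
  i=4: run of 'B' x 14 -> '14B'
  i=18: run of 'C' x 3 -> '3C'
  i=21: run of 'B' x 1 -> '1B'
  i=22: run of 'G' x 1 -> '1G'
  i=23: run of 'C' x 6 -> '6C'

RLE = 4G14B3C1B1G6C


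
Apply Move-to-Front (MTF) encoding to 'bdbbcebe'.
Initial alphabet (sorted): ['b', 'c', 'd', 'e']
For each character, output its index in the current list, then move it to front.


MTF encoding:
'b': index 0 in ['b', 'c', 'd', 'e'] -> ['b', 'c', 'd', 'e']
'd': index 2 in ['b', 'c', 'd', 'e'] -> ['d', 'b', 'c', 'e']
'b': index 1 in ['d', 'b', 'c', 'e'] -> ['b', 'd', 'c', 'e']
'b': index 0 in ['b', 'd', 'c', 'e'] -> ['b', 'd', 'c', 'e']
'c': index 2 in ['b', 'd', 'c', 'e'] -> ['c', 'b', 'd', 'e']
'e': index 3 in ['c', 'b', 'd', 'e'] -> ['e', 'c', 'b', 'd']
'b': index 2 in ['e', 'c', 'b', 'd'] -> ['b', 'e', 'c', 'd']
'e': index 1 in ['b', 'e', 'c', 'd'] -> ['e', 'b', 'c', 'd']


Output: [0, 2, 1, 0, 2, 3, 2, 1]


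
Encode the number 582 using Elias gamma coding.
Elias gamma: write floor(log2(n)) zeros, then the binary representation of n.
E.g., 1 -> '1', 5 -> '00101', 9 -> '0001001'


num_bits = floor(log2(582)) + 1 = 10
leading_zeros = num_bits - 1 = 9
binary(582) = 1001000110

Elias gamma(582) = '000000000' + '1001000110' = 0000000001001000110 (19 bits)


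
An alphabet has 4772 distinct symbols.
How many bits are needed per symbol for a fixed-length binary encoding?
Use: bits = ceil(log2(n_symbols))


log2(4772) = 12.2204
Bracket: 2^12 = 4096 < 4772 <= 2^13 = 8192
So ceil(log2(4772)) = 13

bits = ceil(log2(4772)) = ceil(12.2204) = 13 bits


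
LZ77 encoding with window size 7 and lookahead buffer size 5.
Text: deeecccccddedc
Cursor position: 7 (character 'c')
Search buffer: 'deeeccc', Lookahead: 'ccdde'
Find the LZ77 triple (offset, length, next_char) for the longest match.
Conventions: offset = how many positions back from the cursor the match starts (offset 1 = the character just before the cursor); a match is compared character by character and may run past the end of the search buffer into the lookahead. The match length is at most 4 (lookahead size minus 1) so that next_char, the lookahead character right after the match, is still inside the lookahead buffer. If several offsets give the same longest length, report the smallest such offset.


Try each offset into the search buffer:
  offset=1 (pos 6, char 'c'): match length 2
  offset=2 (pos 5, char 'c'): match length 2
  offset=3 (pos 4, char 'c'): match length 2
  offset=4 (pos 3, char 'e'): match length 0
  offset=5 (pos 2, char 'e'): match length 0
  offset=6 (pos 1, char 'e'): match length 0
  offset=7 (pos 0, char 'd'): match length 0
Longest match has length 2, found at offsets 1, 2, 3; take the smallest, offset 1.
next_char = character at position 7 + 2 = 9 -> 'd'

Best match: offset=1, length=2 (matching 'cc' starting at position 6)
LZ77 triple: (1, 2, 'd')


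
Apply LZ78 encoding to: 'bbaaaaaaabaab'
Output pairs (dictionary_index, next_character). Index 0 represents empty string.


LZ78 encoding steps:
Dictionary: {0: ''}
Step 1: w='' (idx 0), next='b' -> output (0, 'b'), add 'b' as idx 1
Step 2: w='b' (idx 1), next='a' -> output (1, 'a'), add 'ba' as idx 2
Step 3: w='' (idx 0), next='a' -> output (0, 'a'), add 'a' as idx 3
Step 4: w='a' (idx 3), next='a' -> output (3, 'a'), add 'aa' as idx 4
Step 5: w='aa' (idx 4), next='a' -> output (4, 'a'), add 'aaa' as idx 5
Step 6: w='ba' (idx 2), next='a' -> output (2, 'a'), add 'baa' as idx 6
Step 7: w='b' (idx 1), end of input -> output (1, '')


Encoded: [(0, 'b'), (1, 'a'), (0, 'a'), (3, 'a'), (4, 'a'), (2, 'a'), (1, '')]


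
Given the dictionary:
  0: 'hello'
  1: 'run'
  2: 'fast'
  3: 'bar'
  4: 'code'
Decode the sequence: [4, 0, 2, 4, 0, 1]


Look up each index in the dictionary:
  4 -> 'code'
  0 -> 'hello'
  2 -> 'fast'
  4 -> 'code'
  0 -> 'hello'
  1 -> 'run'

Decoded: "code hello fast code hello run"


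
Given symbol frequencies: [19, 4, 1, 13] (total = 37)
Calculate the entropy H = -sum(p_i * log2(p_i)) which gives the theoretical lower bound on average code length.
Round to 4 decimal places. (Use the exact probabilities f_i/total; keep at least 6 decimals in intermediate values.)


Per-symbol terms -p_i * log2(p_i) with p_i = f_i/37:
  p = 19/37 = 0.513514: log2(p) = -0.961526, -p*log2(p) = 0.493757
  p = 4/37 = 0.108108: log2(p) = -3.209453, -p*log2(p) = 0.346968
  p = 1/37 = 0.027027: log2(p) = -5.209453, -p*log2(p) = 0.140796
  p = 13/37 = 0.351351: log2(p) = -1.509014, -p*log2(p) = 0.530194
H = 0.493757 + 0.346968 + 0.140796 + 0.530194 = 1.511715

H = 1.5117 bits/symbol


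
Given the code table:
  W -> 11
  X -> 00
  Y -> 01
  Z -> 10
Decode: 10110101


Decoding:
10 -> Z
11 -> W
01 -> Y
01 -> Y


Result: ZWYY


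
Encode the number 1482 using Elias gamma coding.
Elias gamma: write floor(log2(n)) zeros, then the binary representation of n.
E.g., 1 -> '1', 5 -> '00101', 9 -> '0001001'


num_bits = floor(log2(1482)) + 1 = 11
leading_zeros = num_bits - 1 = 10
binary(1482) = 10111001010

Elias gamma(1482) = '0000000000' + '10111001010' = 000000000010111001010 (21 bits)


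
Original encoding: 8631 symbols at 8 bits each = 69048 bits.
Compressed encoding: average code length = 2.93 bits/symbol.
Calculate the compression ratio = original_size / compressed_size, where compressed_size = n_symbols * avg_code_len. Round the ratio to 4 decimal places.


original_size = n_symbols * orig_bits = 8631 * 8 = 69048 bits
compressed_size = n_symbols * avg_code_len = 8631 * 2.93 = 25288.83 bits
ratio = original_size / compressed_size = 69048 / 25288.83 = 2.7304

Compression ratio = 2.7304


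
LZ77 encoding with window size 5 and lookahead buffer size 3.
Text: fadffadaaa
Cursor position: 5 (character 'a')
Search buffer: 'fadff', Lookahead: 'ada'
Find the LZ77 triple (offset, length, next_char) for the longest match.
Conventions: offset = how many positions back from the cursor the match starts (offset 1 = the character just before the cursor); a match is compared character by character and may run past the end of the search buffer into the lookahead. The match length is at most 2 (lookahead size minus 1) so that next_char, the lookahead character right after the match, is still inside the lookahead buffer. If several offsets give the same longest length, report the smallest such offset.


Try each offset into the search buffer:
  offset=1 (pos 4, char 'f'): match length 0
  offset=2 (pos 3, char 'f'): match length 0
  offset=3 (pos 2, char 'd'): match length 0
  offset=4 (pos 1, char 'a'): match length 2
  offset=5 (pos 0, char 'f'): match length 0
Longest match has length 2 at offset 4.
next_char = character at position 5 + 2 = 7 -> 'a'

Best match: offset=4, length=2 (matching 'ad' starting at position 1)
LZ77 triple: (4, 2, 'a')


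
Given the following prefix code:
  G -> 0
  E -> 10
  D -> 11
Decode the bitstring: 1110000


Decoding step by step:
Bits 11 -> D
Bits 10 -> E
Bits 0 -> G
Bits 0 -> G
Bits 0 -> G


Decoded message: DEGGG


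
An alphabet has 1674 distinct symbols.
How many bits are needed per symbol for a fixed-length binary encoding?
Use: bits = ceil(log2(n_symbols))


log2(1674) = 10.7091
Bracket: 2^10 = 1024 < 1674 <= 2^11 = 2048
So ceil(log2(1674)) = 11

bits = ceil(log2(1674)) = ceil(10.7091) = 11 bits


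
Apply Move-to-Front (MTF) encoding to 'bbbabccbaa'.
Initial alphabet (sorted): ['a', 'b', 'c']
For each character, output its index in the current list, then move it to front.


MTF encoding:
'b': index 1 in ['a', 'b', 'c'] -> ['b', 'a', 'c']
'b': index 0 in ['b', 'a', 'c'] -> ['b', 'a', 'c']
'b': index 0 in ['b', 'a', 'c'] -> ['b', 'a', 'c']
'a': index 1 in ['b', 'a', 'c'] -> ['a', 'b', 'c']
'b': index 1 in ['a', 'b', 'c'] -> ['b', 'a', 'c']
'c': index 2 in ['b', 'a', 'c'] -> ['c', 'b', 'a']
'c': index 0 in ['c', 'b', 'a'] -> ['c', 'b', 'a']
'b': index 1 in ['c', 'b', 'a'] -> ['b', 'c', 'a']
'a': index 2 in ['b', 'c', 'a'] -> ['a', 'b', 'c']
'a': index 0 in ['a', 'b', 'c'] -> ['a', 'b', 'c']


Output: [1, 0, 0, 1, 1, 2, 0, 1, 2, 0]


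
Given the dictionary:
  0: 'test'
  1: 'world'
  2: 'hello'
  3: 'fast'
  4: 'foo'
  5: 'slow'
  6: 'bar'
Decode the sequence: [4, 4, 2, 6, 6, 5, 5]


Look up each index in the dictionary:
  4 -> 'foo'
  4 -> 'foo'
  2 -> 'hello'
  6 -> 'bar'
  6 -> 'bar'
  5 -> 'slow'
  5 -> 'slow'

Decoded: "foo foo hello bar bar slow slow"


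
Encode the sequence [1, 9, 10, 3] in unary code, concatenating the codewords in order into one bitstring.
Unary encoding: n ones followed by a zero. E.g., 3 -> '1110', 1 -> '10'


Encode each number as n ones followed by a terminating 0:
  1 -> 10 (2 bits)
  9 -> 1111111110 (10 bits)
  10 -> 11111111110 (11 bits)
  3 -> 1110 (4 bits)
Total length = 2 + 10 + 11 + 4 = 27 bits.

Unary([1, 9, 10, 3]) = 101111111110111111111101110 (27 bits)


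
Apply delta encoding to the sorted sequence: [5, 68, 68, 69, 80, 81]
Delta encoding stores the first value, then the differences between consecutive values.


First value: 5
Deltas:
  68 - 5 = 63
  68 - 68 = 0
  69 - 68 = 1
  80 - 69 = 11
  81 - 80 = 1


Delta encoded: [5, 63, 0, 1, 11, 1]


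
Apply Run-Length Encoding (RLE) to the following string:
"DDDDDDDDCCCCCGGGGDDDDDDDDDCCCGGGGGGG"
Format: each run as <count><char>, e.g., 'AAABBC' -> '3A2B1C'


Scanning runs left to right:
  i=0: run of 'D' x 8 -> '8D'
  i=8: run of 'C' x 5 -> '5C'
  i=13: run of 'G' x 4 -> '4G'
  i=17: run of 'D' x 9 -> '9D'
  i=26: run of 'C' x 3 -> '3C'
  i=29: run of 'G' x 7 -> '7G'

RLE = 8D5C4G9D3C7G


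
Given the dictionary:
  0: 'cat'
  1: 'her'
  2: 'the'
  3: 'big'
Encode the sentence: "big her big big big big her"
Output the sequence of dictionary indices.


Look up each word in the dictionary:
  'big' -> 3
  'her' -> 1
  'big' -> 3
  'big' -> 3
  'big' -> 3
  'big' -> 3
  'her' -> 1

Encoded: [3, 1, 3, 3, 3, 3, 1]


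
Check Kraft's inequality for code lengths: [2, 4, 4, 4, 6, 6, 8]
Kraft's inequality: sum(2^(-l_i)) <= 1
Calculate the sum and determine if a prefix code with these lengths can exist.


Sum = 2^(-2) + 2^(-4) + 2^(-4) + 2^(-4) + 2^(-6) + 2^(-6) + 2^(-8)
    = 0.25 + 0.0625 + 0.0625 + 0.0625 + 0.015625 + 0.015625 + 0.00390625
    = 121/256 = 0.47265625
Since 0.47265625 <= 1, Kraft's inequality IS satisfied.
A prefix code with these lengths CAN exist.

Kraft sum = 0.47265625. Satisfied.


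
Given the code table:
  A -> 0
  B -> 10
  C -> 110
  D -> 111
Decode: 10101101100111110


Decoding:
10 -> B
10 -> B
110 -> C
110 -> C
0 -> A
111 -> D
110 -> C


Result: BBCCADC


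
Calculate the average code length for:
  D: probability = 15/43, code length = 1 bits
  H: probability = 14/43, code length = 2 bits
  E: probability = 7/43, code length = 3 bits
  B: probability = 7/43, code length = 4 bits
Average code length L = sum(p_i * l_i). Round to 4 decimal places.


Weighted contributions p_i * l_i:
  D: (15/43) * 1 = 15/43
  H: (14/43) * 2 = 28/43
  E: (7/43) * 3 = 21/43
  B: (7/43) * 4 = 28/43
Sum = (15 + 28 + 21 + 28)/43 = 92/43

L = 92/43 = 2.1395 bits/symbol


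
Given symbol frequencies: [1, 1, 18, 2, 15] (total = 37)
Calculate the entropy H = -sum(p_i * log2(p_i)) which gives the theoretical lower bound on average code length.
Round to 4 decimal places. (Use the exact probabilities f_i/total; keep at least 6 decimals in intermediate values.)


Per-symbol terms -p_i * log2(p_i) with p_i = f_i/37:
  p = 1/37 = 0.027027: log2(p) = -5.209453, -p*log2(p) = 0.140796
  p = 1/37 = 0.027027: log2(p) = -5.209453, -p*log2(p) = 0.140796
  p = 18/37 = 0.486486: log2(p) = -1.039528, -p*log2(p) = 0.505717
  p = 2/37 = 0.054054: log2(p) = -4.209453, -p*log2(p) = 0.227538
  p = 15/37 = 0.405405: log2(p) = -1.302563, -p*log2(p) = 0.528066
H = 0.140796 + 0.140796 + 0.505717 + 0.227538 + 0.528066 = 1.542913

H = 1.5429 bits/symbol


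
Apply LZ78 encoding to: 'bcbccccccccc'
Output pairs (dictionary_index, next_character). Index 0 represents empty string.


LZ78 encoding steps:
Dictionary: {0: ''}
Step 1: w='' (idx 0), next='b' -> output (0, 'b'), add 'b' as idx 1
Step 2: w='' (idx 0), next='c' -> output (0, 'c'), add 'c' as idx 2
Step 3: w='b' (idx 1), next='c' -> output (1, 'c'), add 'bc' as idx 3
Step 4: w='c' (idx 2), next='c' -> output (2, 'c'), add 'cc' as idx 4
Step 5: w='cc' (idx 4), next='c' -> output (4, 'c'), add 'ccc' as idx 5
Step 6: w='ccc' (idx 5), end of input -> output (5, '')


Encoded: [(0, 'b'), (0, 'c'), (1, 'c'), (2, 'c'), (4, 'c'), (5, '')]


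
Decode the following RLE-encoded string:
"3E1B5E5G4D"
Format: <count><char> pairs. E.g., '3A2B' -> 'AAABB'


Expanding each <count><char> pair:
  3E -> 'EEE'
  1B -> 'B'
  5E -> 'EEEEE'
  5G -> 'GGGGG'
  4D -> 'DDDD'

Decoded = EEEBEEEEEGGGGGDDDD


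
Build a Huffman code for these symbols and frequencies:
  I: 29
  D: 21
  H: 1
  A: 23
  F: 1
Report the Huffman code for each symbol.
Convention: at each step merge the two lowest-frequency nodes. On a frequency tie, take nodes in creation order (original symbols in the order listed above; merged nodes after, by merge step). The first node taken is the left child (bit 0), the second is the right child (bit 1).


Huffman tree construction:
Step 1: Merge H(1) + F(1) = 2
Step 2: Merge (H+F)(2) + D(21) = 23
Step 3: Merge A(23) + ((H+F)+D)(23) = 46
Step 4: Merge I(29) + (A+((H+F)+D))(46) = 75
Read each symbol's code off the tree from the root (left child = 0, right child = 1).

Codes:
  I: 0 (length 1)
  D: 111 (length 3)
  H: 1100 (length 4)
  A: 10 (length 2)
  F: 1101 (length 4)
Average code length: 146/75 = 1.9467 bits/symbol


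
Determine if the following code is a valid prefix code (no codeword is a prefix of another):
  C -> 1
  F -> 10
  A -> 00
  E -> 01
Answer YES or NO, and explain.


Checking each pair (does one codeword prefix another?):
  C='1' vs F='10': prefix -- VIOLATION

NO -- this is NOT a valid prefix code. C (1) is a prefix of F (10).


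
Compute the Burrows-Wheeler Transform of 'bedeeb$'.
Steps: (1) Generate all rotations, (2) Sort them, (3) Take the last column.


Rotations (sorted):
  0: $bedeeb -> last char: b
  1: b$bedee -> last char: e
  2: bedeeb$ -> last char: $
  3: deeb$be -> last char: e
  4: eb$bede -> last char: e
  5: edeeb$b -> last char: b
  6: eeb$bed -> last char: d


BWT = be$eebd


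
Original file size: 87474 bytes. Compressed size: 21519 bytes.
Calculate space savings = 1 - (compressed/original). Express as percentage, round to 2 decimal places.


ratio = compressed/original = 21519/87474 = 0.246005
savings = 1 - ratio = 1 - 0.246005 = 0.753995
as a percentage: 0.753995 * 100 = 75.4%

Space savings = 1 - 21519/87474 = 75.4%


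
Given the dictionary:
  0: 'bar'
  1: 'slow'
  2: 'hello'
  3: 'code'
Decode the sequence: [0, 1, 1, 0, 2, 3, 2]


Look up each index in the dictionary:
  0 -> 'bar'
  1 -> 'slow'
  1 -> 'slow'
  0 -> 'bar'
  2 -> 'hello'
  3 -> 'code'
  2 -> 'hello'

Decoded: "bar slow slow bar hello code hello"


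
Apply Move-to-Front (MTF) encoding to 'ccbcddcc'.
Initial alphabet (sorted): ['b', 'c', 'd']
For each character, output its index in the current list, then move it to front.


MTF encoding:
'c': index 1 in ['b', 'c', 'd'] -> ['c', 'b', 'd']
'c': index 0 in ['c', 'b', 'd'] -> ['c', 'b', 'd']
'b': index 1 in ['c', 'b', 'd'] -> ['b', 'c', 'd']
'c': index 1 in ['b', 'c', 'd'] -> ['c', 'b', 'd']
'd': index 2 in ['c', 'b', 'd'] -> ['d', 'c', 'b']
'd': index 0 in ['d', 'c', 'b'] -> ['d', 'c', 'b']
'c': index 1 in ['d', 'c', 'b'] -> ['c', 'd', 'b']
'c': index 0 in ['c', 'd', 'b'] -> ['c', 'd', 'b']


Output: [1, 0, 1, 1, 2, 0, 1, 0]


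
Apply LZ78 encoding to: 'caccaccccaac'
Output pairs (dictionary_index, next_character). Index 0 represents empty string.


LZ78 encoding steps:
Dictionary: {0: ''}
Step 1: w='' (idx 0), next='c' -> output (0, 'c'), add 'c' as idx 1
Step 2: w='' (idx 0), next='a' -> output (0, 'a'), add 'a' as idx 2
Step 3: w='c' (idx 1), next='c' -> output (1, 'c'), add 'cc' as idx 3
Step 4: w='a' (idx 2), next='c' -> output (2, 'c'), add 'ac' as idx 4
Step 5: w='cc' (idx 3), next='c' -> output (3, 'c'), add 'ccc' as idx 5
Step 6: w='a' (idx 2), next='a' -> output (2, 'a'), add 'aa' as idx 6
Step 7: w='c' (idx 1), end of input -> output (1, '')


Encoded: [(0, 'c'), (0, 'a'), (1, 'c'), (2, 'c'), (3, 'c'), (2, 'a'), (1, '')]


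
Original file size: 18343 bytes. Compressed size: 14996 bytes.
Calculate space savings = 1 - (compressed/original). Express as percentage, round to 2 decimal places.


ratio = compressed/original = 14996/18343 = 0.817533
savings = 1 - ratio = 1 - 0.817533 = 0.182467
as a percentage: 0.182467 * 100 = 18.25%

Space savings = 1 - 14996/18343 = 18.25%


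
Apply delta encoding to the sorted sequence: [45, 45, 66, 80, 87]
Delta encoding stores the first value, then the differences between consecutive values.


First value: 45
Deltas:
  45 - 45 = 0
  66 - 45 = 21
  80 - 66 = 14
  87 - 80 = 7


Delta encoded: [45, 0, 21, 14, 7]


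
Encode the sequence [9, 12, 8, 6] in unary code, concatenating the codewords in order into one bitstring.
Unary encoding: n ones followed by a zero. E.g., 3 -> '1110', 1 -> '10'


Encode each number as n ones followed by a terminating 0:
  9 -> 1111111110 (10 bits)
  12 -> 1111111111110 (13 bits)
  8 -> 111111110 (9 bits)
  6 -> 1111110 (7 bits)
Total length = 10 + 13 + 9 + 7 = 39 bits.

Unary([9, 12, 8, 6]) = 111111111011111111111101111111101111110 (39 bits)


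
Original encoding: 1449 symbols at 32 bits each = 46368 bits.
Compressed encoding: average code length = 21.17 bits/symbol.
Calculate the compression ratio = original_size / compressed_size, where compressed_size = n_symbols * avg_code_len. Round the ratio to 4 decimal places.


original_size = n_symbols * orig_bits = 1449 * 32 = 46368 bits
compressed_size = n_symbols * avg_code_len = 1449 * 21.17 = 30675.33 bits
ratio = original_size / compressed_size = 46368 / 30675.33 = 1.5116

Compression ratio = 1.5116


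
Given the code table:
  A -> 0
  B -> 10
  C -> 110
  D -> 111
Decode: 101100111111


Decoding:
10 -> B
110 -> C
0 -> A
111 -> D
111 -> D


Result: BCADD


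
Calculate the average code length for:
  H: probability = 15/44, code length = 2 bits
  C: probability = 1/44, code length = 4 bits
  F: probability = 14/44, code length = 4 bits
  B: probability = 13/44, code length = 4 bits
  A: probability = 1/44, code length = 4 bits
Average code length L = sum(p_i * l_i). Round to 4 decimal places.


Weighted contributions p_i * l_i:
  H: (15/44) * 2 = 30/44
  C: (1/44) * 4 = 4/44
  F: (14/44) * 4 = 56/44
  B: (13/44) * 4 = 52/44
  A: (1/44) * 4 = 4/44
Sum = (30 + 4 + 56 + 52 + 4)/44 = 146/44

L = 146/44 = 3.3182 bits/symbol


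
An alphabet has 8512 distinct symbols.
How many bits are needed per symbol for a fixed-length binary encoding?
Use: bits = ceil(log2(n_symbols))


log2(8512) = 13.0553
Bracket: 2^13 = 8192 < 8512 <= 2^14 = 16384
So ceil(log2(8512)) = 14

bits = ceil(log2(8512)) = ceil(13.0553) = 14 bits


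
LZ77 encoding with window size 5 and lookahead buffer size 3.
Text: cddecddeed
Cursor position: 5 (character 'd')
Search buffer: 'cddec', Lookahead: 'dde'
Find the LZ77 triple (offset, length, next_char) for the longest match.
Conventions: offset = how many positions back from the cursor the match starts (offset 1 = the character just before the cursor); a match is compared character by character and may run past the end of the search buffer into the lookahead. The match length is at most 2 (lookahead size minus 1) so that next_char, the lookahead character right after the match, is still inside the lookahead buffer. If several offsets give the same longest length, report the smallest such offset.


Try each offset into the search buffer:
  offset=1 (pos 4, char 'c'): match length 0
  offset=2 (pos 3, char 'e'): match length 0
  offset=3 (pos 2, char 'd'): match length 1
  offset=4 (pos 1, char 'd'): match length 2
  offset=5 (pos 0, char 'c'): match length 0
Longest match has length 2 at offset 4.
next_char = character at position 5 + 2 = 7 -> 'e'

Best match: offset=4, length=2 (matching 'dd' starting at position 1)
LZ77 triple: (4, 2, 'e')


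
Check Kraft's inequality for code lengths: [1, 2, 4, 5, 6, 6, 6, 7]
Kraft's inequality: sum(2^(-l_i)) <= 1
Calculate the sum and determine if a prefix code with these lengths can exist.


Sum = 2^(-1) + 2^(-2) + 2^(-4) + 2^(-5) + 2^(-6) + 2^(-6) + 2^(-6) + 2^(-7)
    = 0.5 + 0.25 + 0.0625 + 0.03125 + 0.015625 + 0.015625 + 0.015625 + 0.0078125
    = 115/128 = 0.8984375
Since 0.8984375 <= 1, Kraft's inequality IS satisfied.
A prefix code with these lengths CAN exist.

Kraft sum = 0.8984375. Satisfied.


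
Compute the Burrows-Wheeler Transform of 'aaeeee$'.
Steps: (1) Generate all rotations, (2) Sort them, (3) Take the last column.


Rotations (sorted):
  0: $aaeeee -> last char: e
  1: aaeeee$ -> last char: $
  2: aeeee$a -> last char: a
  3: e$aaeee -> last char: e
  4: ee$aaee -> last char: e
  5: eee$aae -> last char: e
  6: eeee$aa -> last char: a


BWT = e$aeeea


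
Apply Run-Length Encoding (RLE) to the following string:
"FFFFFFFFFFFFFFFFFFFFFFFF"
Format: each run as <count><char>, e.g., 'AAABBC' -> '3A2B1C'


Scanning runs left to right:
  i=0: run of 'F' x 24 -> '24F'

RLE = 24F


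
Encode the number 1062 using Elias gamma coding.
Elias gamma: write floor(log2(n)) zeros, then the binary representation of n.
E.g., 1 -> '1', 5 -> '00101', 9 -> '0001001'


num_bits = floor(log2(1062)) + 1 = 11
leading_zeros = num_bits - 1 = 10
binary(1062) = 10000100110

Elias gamma(1062) = '0000000000' + '10000100110' = 000000000010000100110 (21 bits)


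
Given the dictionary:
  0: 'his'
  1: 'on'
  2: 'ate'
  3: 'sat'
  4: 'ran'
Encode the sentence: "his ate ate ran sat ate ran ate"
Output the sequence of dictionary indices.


Look up each word in the dictionary:
  'his' -> 0
  'ate' -> 2
  'ate' -> 2
  'ran' -> 4
  'sat' -> 3
  'ate' -> 2
  'ran' -> 4
  'ate' -> 2

Encoded: [0, 2, 2, 4, 3, 2, 4, 2]


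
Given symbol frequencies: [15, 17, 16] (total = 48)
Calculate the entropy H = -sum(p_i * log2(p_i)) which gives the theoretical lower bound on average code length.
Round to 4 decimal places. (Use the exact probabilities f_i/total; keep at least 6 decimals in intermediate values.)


Per-symbol terms -p_i * log2(p_i) with p_i = f_i/48:
  p = 15/48 = 0.312500: log2(p) = -1.678072, -p*log2(p) = 0.524397
  p = 17/48 = 0.354167: log2(p) = -1.497500, -p*log2(p) = 0.530364
  p = 16/48 = 0.333333: log2(p) = -1.584963, -p*log2(p) = 0.528321
H = 0.524397 + 0.530364 + 0.528321 = 1.583082

H = 1.5831 bits/symbol


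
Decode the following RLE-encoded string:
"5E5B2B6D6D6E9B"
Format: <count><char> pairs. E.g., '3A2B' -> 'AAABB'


Expanding each <count><char> pair:
  5E -> 'EEEEE'
  5B -> 'BBBBB'
  2B -> 'BB'
  6D -> 'DDDDDD'
  6D -> 'DDDDDD'
  6E -> 'EEEEEE'
  9B -> 'BBBBBBBBB'

Decoded = EEEEEBBBBBBBDDDDDDDDDDDDEEEEEEBBBBBBBBB


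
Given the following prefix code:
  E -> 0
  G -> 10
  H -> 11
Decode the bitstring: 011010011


Decoding step by step:
Bits 0 -> E
Bits 11 -> H
Bits 0 -> E
Bits 10 -> G
Bits 0 -> E
Bits 11 -> H


Decoded message: EHEGEH


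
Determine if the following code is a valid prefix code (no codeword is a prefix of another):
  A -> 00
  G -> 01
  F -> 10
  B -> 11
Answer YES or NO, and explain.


Checking each pair (does one codeword prefix another?):
  A='00' vs G='01': no prefix
  A='00' vs F='10': no prefix
  A='00' vs B='11': no prefix
  G='01' vs A='00': no prefix
  G='01' vs F='10': no prefix
  G='01' vs B='11': no prefix
  F='10' vs A='00': no prefix
  F='10' vs G='01': no prefix
  F='10' vs B='11': no prefix
  B='11' vs A='00': no prefix
  B='11' vs G='01': no prefix
  B='11' vs F='10': no prefix
No violation found over all pairs.

YES -- this is a valid prefix code. No codeword is a prefix of any other codeword.


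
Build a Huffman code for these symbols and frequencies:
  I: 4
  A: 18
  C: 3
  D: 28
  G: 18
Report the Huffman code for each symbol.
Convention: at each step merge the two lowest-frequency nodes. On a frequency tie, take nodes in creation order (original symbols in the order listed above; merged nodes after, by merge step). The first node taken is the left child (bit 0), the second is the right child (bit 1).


Huffman tree construction:
Step 1: Merge C(3) + I(4) = 7
Step 2: Merge (C+I)(7) + A(18) = 25
Step 3: Merge G(18) + ((C+I)+A)(25) = 43
Step 4: Merge D(28) + (G+((C+I)+A))(43) = 71
Read each symbol's code off the tree from the root (left child = 0, right child = 1).

Codes:
  I: 1101 (length 4)
  A: 111 (length 3)
  C: 1100 (length 4)
  D: 0 (length 1)
  G: 10 (length 2)
Average code length: 146/71 = 2.0563 bits/symbol


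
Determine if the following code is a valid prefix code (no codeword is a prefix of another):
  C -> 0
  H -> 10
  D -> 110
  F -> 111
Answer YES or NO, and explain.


Checking each pair (does one codeword prefix another?):
  C='0' vs H='10': no prefix
  C='0' vs D='110': no prefix
  C='0' vs F='111': no prefix
  H='10' vs C='0': no prefix
  H='10' vs D='110': no prefix
  H='10' vs F='111': no prefix
  D='110' vs C='0': no prefix
  D='110' vs H='10': no prefix
  D='110' vs F='111': no prefix
  F='111' vs C='0': no prefix
  F='111' vs H='10': no prefix
  F='111' vs D='110': no prefix
No violation found over all pairs.

YES -- this is a valid prefix code. No codeword is a prefix of any other codeword.


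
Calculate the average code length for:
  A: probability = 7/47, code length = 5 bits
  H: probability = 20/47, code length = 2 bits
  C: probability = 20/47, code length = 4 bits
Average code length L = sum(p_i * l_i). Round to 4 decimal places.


Weighted contributions p_i * l_i:
  A: (7/47) * 5 = 35/47
  H: (20/47) * 2 = 40/47
  C: (20/47) * 4 = 80/47
Sum = (35 + 40 + 80)/47 = 155/47

L = 155/47 = 3.2979 bits/symbol


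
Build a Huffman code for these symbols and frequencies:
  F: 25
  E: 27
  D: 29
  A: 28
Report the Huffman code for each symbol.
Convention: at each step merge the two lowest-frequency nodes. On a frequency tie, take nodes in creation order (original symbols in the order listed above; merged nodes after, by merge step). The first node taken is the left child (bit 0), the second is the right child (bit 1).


Huffman tree construction:
Step 1: Merge F(25) + E(27) = 52
Step 2: Merge A(28) + D(29) = 57
Step 3: Merge (F+E)(52) + (A+D)(57) = 109
Read each symbol's code off the tree from the root (left child = 0, right child = 1).

Codes:
  F: 00 (length 2)
  E: 01 (length 2)
  D: 11 (length 2)
  A: 10 (length 2)
Average code length: 218/109 = 2.0000 bits/symbol


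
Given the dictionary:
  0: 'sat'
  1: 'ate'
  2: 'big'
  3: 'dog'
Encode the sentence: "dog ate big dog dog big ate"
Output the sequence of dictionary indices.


Look up each word in the dictionary:
  'dog' -> 3
  'ate' -> 1
  'big' -> 2
  'dog' -> 3
  'dog' -> 3
  'big' -> 2
  'ate' -> 1

Encoded: [3, 1, 2, 3, 3, 2, 1]


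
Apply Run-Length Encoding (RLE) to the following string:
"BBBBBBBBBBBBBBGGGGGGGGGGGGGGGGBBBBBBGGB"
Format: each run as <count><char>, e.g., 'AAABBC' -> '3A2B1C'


Scanning runs left to right:
  i=0: run of 'B' x 14 -> '14B'
  i=14: run of 'G' x 16 -> '16G'
  i=30: run of 'B' x 6 -> '6B'
  i=36: run of 'G' x 2 -> '2G'
  i=38: run of 'B' x 1 -> '1B'

RLE = 14B16G6B2G1B


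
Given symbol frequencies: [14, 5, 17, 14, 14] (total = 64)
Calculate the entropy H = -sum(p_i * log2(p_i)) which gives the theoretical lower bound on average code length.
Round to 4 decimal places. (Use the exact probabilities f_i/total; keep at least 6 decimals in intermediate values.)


Per-symbol terms -p_i * log2(p_i) with p_i = f_i/64:
  p = 14/64 = 0.218750: log2(p) = -2.192645, -p*log2(p) = 0.479641
  p = 5/64 = 0.078125: log2(p) = -3.678072, -p*log2(p) = 0.287349
  p = 17/64 = 0.265625: log2(p) = -1.912537, -p*log2(p) = 0.508018
  p = 14/64 = 0.218750: log2(p) = -2.192645, -p*log2(p) = 0.479641
  p = 14/64 = 0.218750: log2(p) = -2.192645, -p*log2(p) = 0.479641
H = 0.479641 + 0.287349 + 0.508018 + 0.479641 + 0.479641 = 2.234290

H = 2.2343 bits/symbol


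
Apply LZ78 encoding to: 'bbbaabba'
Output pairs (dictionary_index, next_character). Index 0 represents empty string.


LZ78 encoding steps:
Dictionary: {0: ''}
Step 1: w='' (idx 0), next='b' -> output (0, 'b'), add 'b' as idx 1
Step 2: w='b' (idx 1), next='b' -> output (1, 'b'), add 'bb' as idx 2
Step 3: w='' (idx 0), next='a' -> output (0, 'a'), add 'a' as idx 3
Step 4: w='a' (idx 3), next='b' -> output (3, 'b'), add 'ab' as idx 4
Step 5: w='b' (idx 1), next='a' -> output (1, 'a'), add 'ba' as idx 5


Encoded: [(0, 'b'), (1, 'b'), (0, 'a'), (3, 'b'), (1, 'a')]


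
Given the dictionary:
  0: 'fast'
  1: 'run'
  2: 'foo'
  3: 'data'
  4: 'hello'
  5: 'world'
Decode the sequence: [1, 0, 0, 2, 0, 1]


Look up each index in the dictionary:
  1 -> 'run'
  0 -> 'fast'
  0 -> 'fast'
  2 -> 'foo'
  0 -> 'fast'
  1 -> 'run'

Decoded: "run fast fast foo fast run"


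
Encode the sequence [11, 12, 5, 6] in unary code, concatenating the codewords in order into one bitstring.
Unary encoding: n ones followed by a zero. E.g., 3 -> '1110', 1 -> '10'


Encode each number as n ones followed by a terminating 0:
  11 -> 111111111110 (12 bits)
  12 -> 1111111111110 (13 bits)
  5 -> 111110 (6 bits)
  6 -> 1111110 (7 bits)
Total length = 12 + 13 + 6 + 7 = 38 bits.

Unary([11, 12, 5, 6]) = 11111111111011111111111101111101111110 (38 bits)


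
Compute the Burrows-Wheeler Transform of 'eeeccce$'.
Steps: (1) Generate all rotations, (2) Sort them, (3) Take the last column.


Rotations (sorted):
  0: $eeeccce -> last char: e
  1: ccce$eee -> last char: e
  2: cce$eeec -> last char: c
  3: ce$eeecc -> last char: c
  4: e$eeeccc -> last char: c
  5: eccce$ee -> last char: e
  6: eeccce$e -> last char: e
  7: eeeccce$ -> last char: $


BWT = eecccee$


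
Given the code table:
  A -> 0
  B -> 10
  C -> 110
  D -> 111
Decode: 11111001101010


Decoding:
111 -> D
110 -> C
0 -> A
110 -> C
10 -> B
10 -> B


Result: DCACBB


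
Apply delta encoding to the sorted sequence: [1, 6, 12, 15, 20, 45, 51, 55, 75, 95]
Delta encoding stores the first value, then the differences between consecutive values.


First value: 1
Deltas:
  6 - 1 = 5
  12 - 6 = 6
  15 - 12 = 3
  20 - 15 = 5
  45 - 20 = 25
  51 - 45 = 6
  55 - 51 = 4
  75 - 55 = 20
  95 - 75 = 20


Delta encoded: [1, 5, 6, 3, 5, 25, 6, 4, 20, 20]


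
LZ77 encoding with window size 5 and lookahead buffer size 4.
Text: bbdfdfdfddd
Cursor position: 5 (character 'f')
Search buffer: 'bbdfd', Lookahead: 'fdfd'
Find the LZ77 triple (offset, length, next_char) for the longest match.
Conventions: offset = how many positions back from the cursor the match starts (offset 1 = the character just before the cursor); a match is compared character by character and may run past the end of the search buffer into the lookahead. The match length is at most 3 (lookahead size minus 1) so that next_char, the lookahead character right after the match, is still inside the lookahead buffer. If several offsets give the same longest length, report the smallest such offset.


Try each offset into the search buffer:
  offset=1 (pos 4, char 'd'): match length 0
  offset=2 (pos 3, char 'f'): match length 3
  offset=3 (pos 2, char 'd'): match length 0
  offset=4 (pos 1, char 'b'): match length 0
  offset=5 (pos 0, char 'b'): match length 0
Longest match has length 3 at offset 2.
next_char = character at position 5 + 3 = 8 -> 'd'

Best match: offset=2, length=3 (matching 'fdf' starting at position 3)
LZ77 triple: (2, 3, 'd')


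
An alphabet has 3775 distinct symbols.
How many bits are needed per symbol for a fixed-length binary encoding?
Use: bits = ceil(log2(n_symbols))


log2(3775) = 11.8823
Bracket: 2^11 = 2048 < 3775 <= 2^12 = 4096
So ceil(log2(3775)) = 12

bits = ceil(log2(3775)) = ceil(11.8823) = 12 bits


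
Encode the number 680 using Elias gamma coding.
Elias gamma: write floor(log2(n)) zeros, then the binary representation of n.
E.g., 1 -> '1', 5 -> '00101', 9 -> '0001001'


num_bits = floor(log2(680)) + 1 = 10
leading_zeros = num_bits - 1 = 9
binary(680) = 1010101000

Elias gamma(680) = '000000000' + '1010101000' = 0000000001010101000 (19 bits)


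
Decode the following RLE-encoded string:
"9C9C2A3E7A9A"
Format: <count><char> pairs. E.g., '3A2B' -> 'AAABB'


Expanding each <count><char> pair:
  9C -> 'CCCCCCCCC'
  9C -> 'CCCCCCCCC'
  2A -> 'AA'
  3E -> 'EEE'
  7A -> 'AAAAAAA'
  9A -> 'AAAAAAAAA'

Decoded = CCCCCCCCCCCCCCCCCCAAEEEAAAAAAAAAAAAAAAA


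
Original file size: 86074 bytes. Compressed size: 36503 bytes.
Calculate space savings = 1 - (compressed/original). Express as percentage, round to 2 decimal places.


ratio = compressed/original = 36503/86074 = 0.424089
savings = 1 - ratio = 1 - 0.424089 = 0.575911
as a percentage: 0.575911 * 100 = 57.59%

Space savings = 1 - 36503/86074 = 57.59%


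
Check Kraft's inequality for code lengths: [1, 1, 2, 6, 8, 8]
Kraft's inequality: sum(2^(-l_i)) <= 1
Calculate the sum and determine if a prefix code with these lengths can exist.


Sum = 2^(-1) + 2^(-1) + 2^(-2) + 2^(-6) + 2^(-8) + 2^(-8)
    = 0.5 + 0.5 + 0.25 + 0.015625 + 0.00390625 + 0.00390625
    = 326/256 = 1.2734375
Since 1.2734375 > 1, Kraft's inequality is NOT satisfied.
A prefix code with these lengths CANNOT exist.

Kraft sum = 1.2734375. Not satisfied.


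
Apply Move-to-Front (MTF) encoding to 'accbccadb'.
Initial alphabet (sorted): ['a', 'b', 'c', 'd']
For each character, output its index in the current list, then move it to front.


MTF encoding:
'a': index 0 in ['a', 'b', 'c', 'd'] -> ['a', 'b', 'c', 'd']
'c': index 2 in ['a', 'b', 'c', 'd'] -> ['c', 'a', 'b', 'd']
'c': index 0 in ['c', 'a', 'b', 'd'] -> ['c', 'a', 'b', 'd']
'b': index 2 in ['c', 'a', 'b', 'd'] -> ['b', 'c', 'a', 'd']
'c': index 1 in ['b', 'c', 'a', 'd'] -> ['c', 'b', 'a', 'd']
'c': index 0 in ['c', 'b', 'a', 'd'] -> ['c', 'b', 'a', 'd']
'a': index 2 in ['c', 'b', 'a', 'd'] -> ['a', 'c', 'b', 'd']
'd': index 3 in ['a', 'c', 'b', 'd'] -> ['d', 'a', 'c', 'b']
'b': index 3 in ['d', 'a', 'c', 'b'] -> ['b', 'd', 'a', 'c']


Output: [0, 2, 0, 2, 1, 0, 2, 3, 3]


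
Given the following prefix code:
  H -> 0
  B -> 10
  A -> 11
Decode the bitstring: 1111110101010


Decoding step by step:
Bits 11 -> A
Bits 11 -> A
Bits 11 -> A
Bits 0 -> H
Bits 10 -> B
Bits 10 -> B
Bits 10 -> B


Decoded message: AAAHBBB


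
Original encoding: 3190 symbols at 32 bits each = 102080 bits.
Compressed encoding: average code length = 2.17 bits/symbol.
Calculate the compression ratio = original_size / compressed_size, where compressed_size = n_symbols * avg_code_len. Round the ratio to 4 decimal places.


original_size = n_symbols * orig_bits = 3190 * 32 = 102080 bits
compressed_size = n_symbols * avg_code_len = 3190 * 2.17 = 6922.3 bits
ratio = original_size / compressed_size = 102080 / 6922.3 = 14.7465

Compression ratio = 14.7465
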